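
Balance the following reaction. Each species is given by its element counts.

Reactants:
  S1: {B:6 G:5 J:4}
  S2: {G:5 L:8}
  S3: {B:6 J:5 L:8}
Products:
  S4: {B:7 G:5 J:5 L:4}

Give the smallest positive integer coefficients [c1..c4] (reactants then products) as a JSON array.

Coefficients: [5, 1, 2, 6]

B: 5·6+1·0+2·6 = 42 | 6·7 = 42
G: 5·5+1·5+2·0 = 30 | 6·5 = 30
J: 5·4+1·0+2·5 = 30 | 6·5 = 30
L: 5·0+1·8+2·8 = 24 | 6·4 = 24
gcd(5,1,2,6) = 1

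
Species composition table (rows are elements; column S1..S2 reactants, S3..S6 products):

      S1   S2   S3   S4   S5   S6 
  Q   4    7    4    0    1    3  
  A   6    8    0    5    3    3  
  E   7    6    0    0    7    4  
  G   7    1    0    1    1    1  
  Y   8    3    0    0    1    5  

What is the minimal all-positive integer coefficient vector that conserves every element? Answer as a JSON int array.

Q: 1·4+5·7 = 39 | 6·4+5·0+3·1+4·3 = 39
A: 1·6+5·8 = 46 | 6·0+5·5+3·3+4·3 = 46
E: 1·7+5·6 = 37 | 6·0+5·0+3·7+4·4 = 37
G: 1·7+5·1 = 12 | 6·0+5·1+3·1+4·1 = 12
Y: 1·8+5·3 = 23 | 6·0+5·0+3·1+4·5 = 23
gcd(1,5,6,5,3,4) = 1

Coefficients: [1, 5, 6, 5, 3, 4]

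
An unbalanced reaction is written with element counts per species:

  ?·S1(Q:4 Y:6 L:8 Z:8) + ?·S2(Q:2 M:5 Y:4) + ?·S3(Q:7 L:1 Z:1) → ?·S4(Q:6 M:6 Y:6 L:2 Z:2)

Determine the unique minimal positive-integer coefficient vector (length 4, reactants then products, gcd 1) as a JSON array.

Q: 1·4+6·2+2·7 = 30 | 5·6 = 30
M: 1·0+6·5+2·0 = 30 | 5·6 = 30
Y: 1·6+6·4+2·0 = 30 | 5·6 = 30
L: 1·8+6·0+2·1 = 10 | 5·2 = 10
Z: 1·8+6·0+2·1 = 10 | 5·2 = 10
gcd(1,6,2,5) = 1

Coefficients: [1, 6, 2, 5]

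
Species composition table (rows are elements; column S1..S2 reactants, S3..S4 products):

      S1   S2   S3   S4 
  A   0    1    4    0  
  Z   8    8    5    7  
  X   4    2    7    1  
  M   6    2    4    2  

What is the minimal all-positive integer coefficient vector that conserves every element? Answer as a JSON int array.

Coefficients: [1, 4, 1, 5]

A: 1·0+4·1 = 4 | 1·4+5·0 = 4
Z: 1·8+4·8 = 40 | 1·5+5·7 = 40
X: 1·4+4·2 = 12 | 1·7+5·1 = 12
M: 1·6+4·2 = 14 | 1·4+5·2 = 14
gcd(1,4,1,5) = 1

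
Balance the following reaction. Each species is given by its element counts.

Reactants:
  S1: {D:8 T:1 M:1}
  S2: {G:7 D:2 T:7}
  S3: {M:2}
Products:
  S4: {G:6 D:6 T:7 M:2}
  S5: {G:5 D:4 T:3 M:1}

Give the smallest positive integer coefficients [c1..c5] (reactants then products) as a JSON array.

G: 3·0+5·7+4·0 = 35 | 5·6+1·5 = 35
D: 3·8+5·2+4·0 = 34 | 5·6+1·4 = 34
T: 3·1+5·7+4·0 = 38 | 5·7+1·3 = 38
M: 3·1+5·0+4·2 = 11 | 5·2+1·1 = 11
gcd(3,5,4,5,1) = 1

Coefficients: [3, 5, 4, 5, 1]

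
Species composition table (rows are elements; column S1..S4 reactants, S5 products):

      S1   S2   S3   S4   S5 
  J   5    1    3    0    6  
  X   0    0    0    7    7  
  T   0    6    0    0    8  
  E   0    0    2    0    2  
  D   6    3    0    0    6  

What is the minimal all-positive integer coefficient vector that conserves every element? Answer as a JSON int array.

Coefficients: [1, 4, 3, 3, 3]

J: 1·5+4·1+3·3+3·0 = 18 | 3·6 = 18
X: 1·0+4·0+3·0+3·7 = 21 | 3·7 = 21
T: 1·0+4·6+3·0+3·0 = 24 | 3·8 = 24
E: 1·0+4·0+3·2+3·0 = 6 | 3·2 = 6
D: 1·6+4·3+3·0+3·0 = 18 | 3·6 = 18
gcd(1,4,3,3,3) = 1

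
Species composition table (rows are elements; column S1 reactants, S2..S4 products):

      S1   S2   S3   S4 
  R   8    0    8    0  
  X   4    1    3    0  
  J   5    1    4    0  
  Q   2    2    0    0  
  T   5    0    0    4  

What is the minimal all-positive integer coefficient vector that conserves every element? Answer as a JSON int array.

Coefficients: [4, 4, 4, 5]

R: 4·8 = 32 | 4·0+4·8+5·0 = 32
X: 4·4 = 16 | 4·1+4·3+5·0 = 16
J: 4·5 = 20 | 4·1+4·4+5·0 = 20
Q: 4·2 = 8 | 4·2+4·0+5·0 = 8
T: 4·5 = 20 | 4·0+4·0+5·4 = 20
gcd(4,4,4,5) = 1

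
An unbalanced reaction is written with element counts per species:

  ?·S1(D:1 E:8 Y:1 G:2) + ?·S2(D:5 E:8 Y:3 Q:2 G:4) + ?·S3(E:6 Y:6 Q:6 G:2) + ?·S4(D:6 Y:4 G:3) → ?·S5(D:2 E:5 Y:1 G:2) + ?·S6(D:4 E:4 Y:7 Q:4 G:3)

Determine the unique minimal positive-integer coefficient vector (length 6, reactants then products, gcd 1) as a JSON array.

Coefficients: [3, 1, 1, 2, 6, 2]

D: 3·1+1·5+1·0+2·6 = 20 | 6·2+2·4 = 20
E: 3·8+1·8+1·6+2·0 = 38 | 6·5+2·4 = 38
Y: 3·1+1·3+1·6+2·4 = 20 | 6·1+2·7 = 20
Q: 3·0+1·2+1·6+2·0 = 8 | 6·0+2·4 = 8
G: 3·2+1·4+1·2+2·3 = 18 | 6·2+2·3 = 18
gcd(3,1,1,2,6,2) = 1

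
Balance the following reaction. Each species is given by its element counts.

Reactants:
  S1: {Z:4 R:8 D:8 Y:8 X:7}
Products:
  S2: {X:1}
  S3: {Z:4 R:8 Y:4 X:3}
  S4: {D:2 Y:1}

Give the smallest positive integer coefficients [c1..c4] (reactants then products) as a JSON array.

Coefficients: [1, 4, 1, 4]

Z: 1·4 = 4 | 4·0+1·4+4·0 = 4
R: 1·8 = 8 | 4·0+1·8+4·0 = 8
D: 1·8 = 8 | 4·0+1·0+4·2 = 8
Y: 1·8 = 8 | 4·0+1·4+4·1 = 8
X: 1·7 = 7 | 4·1+1·3+4·0 = 7
gcd(1,4,1,4) = 1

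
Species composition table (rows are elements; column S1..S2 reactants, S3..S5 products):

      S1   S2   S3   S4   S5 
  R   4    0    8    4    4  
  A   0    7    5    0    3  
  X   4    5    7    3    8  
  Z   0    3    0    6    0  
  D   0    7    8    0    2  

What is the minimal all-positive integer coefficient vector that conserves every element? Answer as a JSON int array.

R: 6·4+2·0 = 24 | 1·8+1·4+3·4 = 24
A: 6·0+2·7 = 14 | 1·5+1·0+3·3 = 14
X: 6·4+2·5 = 34 | 1·7+1·3+3·8 = 34
Z: 6·0+2·3 = 6 | 1·0+1·6+3·0 = 6
D: 6·0+2·7 = 14 | 1·8+1·0+3·2 = 14
gcd(6,2,1,1,3) = 1

Coefficients: [6, 2, 1, 1, 3]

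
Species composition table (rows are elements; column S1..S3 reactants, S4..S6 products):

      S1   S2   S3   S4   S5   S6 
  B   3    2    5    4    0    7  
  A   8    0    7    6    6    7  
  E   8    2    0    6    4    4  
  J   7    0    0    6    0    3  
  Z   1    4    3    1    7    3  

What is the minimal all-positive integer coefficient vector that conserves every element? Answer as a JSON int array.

B: 6·3+5·2+4·5 = 48 | 5·4+3·0+4·7 = 48
A: 6·8+5·0+4·7 = 76 | 5·6+3·6+4·7 = 76
E: 6·8+5·2+4·0 = 58 | 5·6+3·4+4·4 = 58
J: 6·7+5·0+4·0 = 42 | 5·6+3·0+4·3 = 42
Z: 6·1+5·4+4·3 = 38 | 5·1+3·7+4·3 = 38
gcd(6,5,4,5,3,4) = 1

Coefficients: [6, 5, 4, 5, 3, 4]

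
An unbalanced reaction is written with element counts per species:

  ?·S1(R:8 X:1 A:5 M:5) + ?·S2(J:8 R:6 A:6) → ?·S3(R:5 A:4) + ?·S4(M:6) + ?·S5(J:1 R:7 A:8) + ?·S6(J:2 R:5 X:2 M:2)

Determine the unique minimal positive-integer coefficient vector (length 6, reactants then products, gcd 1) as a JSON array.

Coefficients: [6, 1, 5, 4, 2, 3]

J: 6·0+1·8 = 8 | 5·0+4·0+2·1+3·2 = 8
R: 6·8+1·6 = 54 | 5·5+4·0+2·7+3·5 = 54
X: 6·1+1·0 = 6 | 5·0+4·0+2·0+3·2 = 6
A: 6·5+1·6 = 36 | 5·4+4·0+2·8+3·0 = 36
M: 6·5+1·0 = 30 | 5·0+4·6+2·0+3·2 = 30
gcd(6,1,5,4,2,3) = 1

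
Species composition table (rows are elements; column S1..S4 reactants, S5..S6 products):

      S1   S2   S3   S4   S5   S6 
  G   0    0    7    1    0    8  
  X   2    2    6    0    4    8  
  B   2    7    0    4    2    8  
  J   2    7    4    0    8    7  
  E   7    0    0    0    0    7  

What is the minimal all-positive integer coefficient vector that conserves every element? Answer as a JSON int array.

Coefficients: [6, 2, 6, 6, 1, 6]

G: 6·0+2·0+6·7+6·1 = 48 | 1·0+6·8 = 48
X: 6·2+2·2+6·6+6·0 = 52 | 1·4+6·8 = 52
B: 6·2+2·7+6·0+6·4 = 50 | 1·2+6·8 = 50
J: 6·2+2·7+6·4+6·0 = 50 | 1·8+6·7 = 50
E: 6·7+2·0+6·0+6·0 = 42 | 1·0+6·7 = 42
gcd(6,2,6,6,1,6) = 1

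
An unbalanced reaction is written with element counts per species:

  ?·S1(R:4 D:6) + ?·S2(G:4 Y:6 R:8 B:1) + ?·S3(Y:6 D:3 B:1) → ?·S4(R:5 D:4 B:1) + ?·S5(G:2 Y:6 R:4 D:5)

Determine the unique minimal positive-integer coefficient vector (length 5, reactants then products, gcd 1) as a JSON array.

G: 5·0+2·4+2·0 = 8 | 4·0+4·2 = 8
Y: 5·0+2·6+2·6 = 24 | 4·0+4·6 = 24
R: 5·4+2·8+2·0 = 36 | 4·5+4·4 = 36
D: 5·6+2·0+2·3 = 36 | 4·4+4·5 = 36
B: 5·0+2·1+2·1 = 4 | 4·1+4·0 = 4
gcd(5,2,2,4,4) = 1

Coefficients: [5, 2, 2, 4, 4]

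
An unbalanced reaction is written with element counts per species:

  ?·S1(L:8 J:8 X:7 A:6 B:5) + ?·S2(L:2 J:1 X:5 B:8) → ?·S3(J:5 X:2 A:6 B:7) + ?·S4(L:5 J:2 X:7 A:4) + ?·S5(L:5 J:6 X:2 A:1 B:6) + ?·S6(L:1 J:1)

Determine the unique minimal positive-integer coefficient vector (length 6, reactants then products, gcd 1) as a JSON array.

Coefficients: [6, 1, 2, 5, 4, 5]

L: 6·8+1·2 = 50 | 2·0+5·5+4·5+5·1 = 50
J: 6·8+1·1 = 49 | 2·5+5·2+4·6+5·1 = 49
X: 6·7+1·5 = 47 | 2·2+5·7+4·2+5·0 = 47
A: 6·6+1·0 = 36 | 2·6+5·4+4·1+5·0 = 36
B: 6·5+1·8 = 38 | 2·7+5·0+4·6+5·0 = 38
gcd(6,1,2,5,4,5) = 1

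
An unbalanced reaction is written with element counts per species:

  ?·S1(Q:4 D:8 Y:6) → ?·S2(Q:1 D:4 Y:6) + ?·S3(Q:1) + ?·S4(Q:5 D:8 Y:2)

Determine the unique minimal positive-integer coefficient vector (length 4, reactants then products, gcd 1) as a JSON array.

Coefficients: [5, 4, 1, 3]

Q: 5·4 = 20 | 4·1+1·1+3·5 = 20
D: 5·8 = 40 | 4·4+1·0+3·8 = 40
Y: 5·6 = 30 | 4·6+1·0+3·2 = 30
gcd(5,4,1,3) = 1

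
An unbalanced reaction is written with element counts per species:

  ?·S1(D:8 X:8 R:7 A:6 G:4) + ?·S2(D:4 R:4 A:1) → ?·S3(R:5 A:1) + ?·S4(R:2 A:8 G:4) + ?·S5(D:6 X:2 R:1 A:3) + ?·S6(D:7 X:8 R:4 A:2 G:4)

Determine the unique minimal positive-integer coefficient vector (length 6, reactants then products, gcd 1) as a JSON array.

D: 5·8+3·4 = 52 | 5·0+1·0+4·6+4·7 = 52
X: 5·8+3·0 = 40 | 5·0+1·0+4·2+4·8 = 40
R: 5·7+3·4 = 47 | 5·5+1·2+4·1+4·4 = 47
A: 5·6+3·1 = 33 | 5·1+1·8+4·3+4·2 = 33
G: 5·4+3·0 = 20 | 5·0+1·4+4·0+4·4 = 20
gcd(5,3,5,1,4,4) = 1

Coefficients: [5, 3, 5, 1, 4, 4]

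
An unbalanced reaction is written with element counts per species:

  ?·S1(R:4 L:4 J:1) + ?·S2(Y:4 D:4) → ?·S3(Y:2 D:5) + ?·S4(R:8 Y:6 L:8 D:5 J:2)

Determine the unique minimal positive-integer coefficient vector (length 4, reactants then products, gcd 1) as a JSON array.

R: 6·4+5·0 = 24 | 1·0+3·8 = 24
Y: 6·0+5·4 = 20 | 1·2+3·6 = 20
L: 6·4+5·0 = 24 | 1·0+3·8 = 24
D: 6·0+5·4 = 20 | 1·5+3·5 = 20
J: 6·1+5·0 = 6 | 1·0+3·2 = 6
gcd(6,5,1,3) = 1

Coefficients: [6, 5, 1, 3]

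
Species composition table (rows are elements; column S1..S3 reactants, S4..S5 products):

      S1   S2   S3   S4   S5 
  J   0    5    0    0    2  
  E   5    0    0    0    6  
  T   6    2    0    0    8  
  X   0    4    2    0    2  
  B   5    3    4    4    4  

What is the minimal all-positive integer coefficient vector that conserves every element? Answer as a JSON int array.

J: 6·0+2·5+1·0 = 10 | 5·0+5·2 = 10
E: 6·5+2·0+1·0 = 30 | 5·0+5·6 = 30
T: 6·6+2·2+1·0 = 40 | 5·0+5·8 = 40
X: 6·0+2·4+1·2 = 10 | 5·0+5·2 = 10
B: 6·5+2·3+1·4 = 40 | 5·4+5·4 = 40
gcd(6,2,1,5,5) = 1

Coefficients: [6, 2, 1, 5, 5]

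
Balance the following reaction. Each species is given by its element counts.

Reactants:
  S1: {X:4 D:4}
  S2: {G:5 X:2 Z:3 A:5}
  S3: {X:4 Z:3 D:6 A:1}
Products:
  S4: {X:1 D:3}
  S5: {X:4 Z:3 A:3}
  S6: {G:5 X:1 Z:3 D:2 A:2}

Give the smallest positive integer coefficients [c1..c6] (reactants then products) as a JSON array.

G: 1·0+2·5+3·0 = 10 | 6·0+3·0+2·5 = 10
X: 1·4+2·2+3·4 = 20 | 6·1+3·4+2·1 = 20
Z: 1·0+2·3+3·3 = 15 | 6·0+3·3+2·3 = 15
D: 1·4+2·0+3·6 = 22 | 6·3+3·0+2·2 = 22
A: 1·0+2·5+3·1 = 13 | 6·0+3·3+2·2 = 13
gcd(1,2,3,6,3,2) = 1

Coefficients: [1, 2, 3, 6, 3, 2]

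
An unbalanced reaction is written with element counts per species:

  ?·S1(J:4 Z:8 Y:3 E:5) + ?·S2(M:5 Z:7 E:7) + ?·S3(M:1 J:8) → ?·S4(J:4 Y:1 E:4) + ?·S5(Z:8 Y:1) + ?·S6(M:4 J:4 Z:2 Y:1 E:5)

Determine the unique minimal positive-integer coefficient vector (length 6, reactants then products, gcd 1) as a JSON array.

M: 5·0+2·5+2·1 = 12 | 6·0+6·0+3·4 = 12
J: 5·4+2·0+2·8 = 36 | 6·4+6·0+3·4 = 36
Z: 5·8+2·7+2·0 = 54 | 6·0+6·8+3·2 = 54
Y: 5·3+2·0+2·0 = 15 | 6·1+6·1+3·1 = 15
E: 5·5+2·7+2·0 = 39 | 6·4+6·0+3·5 = 39
gcd(5,2,2,6,6,3) = 1

Coefficients: [5, 2, 2, 6, 6, 3]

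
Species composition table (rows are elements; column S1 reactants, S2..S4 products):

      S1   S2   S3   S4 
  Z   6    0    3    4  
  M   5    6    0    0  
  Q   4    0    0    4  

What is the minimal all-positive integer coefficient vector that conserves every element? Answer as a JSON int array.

Z: 6·6 = 36 | 5·0+4·3+6·4 = 36
M: 6·5 = 30 | 5·6+4·0+6·0 = 30
Q: 6·4 = 24 | 5·0+4·0+6·4 = 24
gcd(6,5,4,6) = 1

Coefficients: [6, 5, 4, 6]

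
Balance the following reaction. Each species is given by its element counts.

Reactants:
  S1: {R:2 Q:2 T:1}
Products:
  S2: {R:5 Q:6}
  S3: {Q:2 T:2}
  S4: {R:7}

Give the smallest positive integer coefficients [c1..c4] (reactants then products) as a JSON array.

Coefficients: [6, 1, 3, 1]

R: 6·2 = 12 | 1·5+3·0+1·7 = 12
Q: 6·2 = 12 | 1·6+3·2+1·0 = 12
T: 6·1 = 6 | 1·0+3·2+1·0 = 6
gcd(6,1,3,1) = 1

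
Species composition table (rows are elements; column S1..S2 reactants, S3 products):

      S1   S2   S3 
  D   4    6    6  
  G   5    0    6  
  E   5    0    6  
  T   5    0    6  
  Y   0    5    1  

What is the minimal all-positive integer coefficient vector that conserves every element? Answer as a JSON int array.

D: 6·4+1·6 = 30 | 5·6 = 30
G: 6·5+1·0 = 30 | 5·6 = 30
E: 6·5+1·0 = 30 | 5·6 = 30
T: 6·5+1·0 = 30 | 5·6 = 30
Y: 6·0+1·5 = 5 | 5·1 = 5
gcd(6,1,5) = 1

Coefficients: [6, 1, 5]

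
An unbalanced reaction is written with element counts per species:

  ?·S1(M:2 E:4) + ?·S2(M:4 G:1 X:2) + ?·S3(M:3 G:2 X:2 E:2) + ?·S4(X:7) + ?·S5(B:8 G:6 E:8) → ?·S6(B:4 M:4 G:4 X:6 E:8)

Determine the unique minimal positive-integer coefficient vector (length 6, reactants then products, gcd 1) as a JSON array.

B: 5·0+2·0+2·0+4·0+3·8 = 24 | 6·4 = 24
M: 5·2+2·4+2·3+4·0+3·0 = 24 | 6·4 = 24
G: 5·0+2·1+2·2+4·0+3·6 = 24 | 6·4 = 24
X: 5·0+2·2+2·2+4·7+3·0 = 36 | 6·6 = 36
E: 5·4+2·0+2·2+4·0+3·8 = 48 | 6·8 = 48
gcd(5,2,2,4,3,6) = 1

Coefficients: [5, 2, 2, 4, 3, 6]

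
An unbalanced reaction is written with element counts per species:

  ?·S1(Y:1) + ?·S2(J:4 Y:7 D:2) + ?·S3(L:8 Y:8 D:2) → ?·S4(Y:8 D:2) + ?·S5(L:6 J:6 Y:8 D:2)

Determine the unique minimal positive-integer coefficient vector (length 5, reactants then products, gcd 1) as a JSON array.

Coefficients: [6, 6, 3, 5, 4]

L: 6·0+6·0+3·8 = 24 | 5·0+4·6 = 24
J: 6·0+6·4+3·0 = 24 | 5·0+4·6 = 24
Y: 6·1+6·7+3·8 = 72 | 5·8+4·8 = 72
D: 6·0+6·2+3·2 = 18 | 5·2+4·2 = 18
gcd(6,6,3,5,4) = 1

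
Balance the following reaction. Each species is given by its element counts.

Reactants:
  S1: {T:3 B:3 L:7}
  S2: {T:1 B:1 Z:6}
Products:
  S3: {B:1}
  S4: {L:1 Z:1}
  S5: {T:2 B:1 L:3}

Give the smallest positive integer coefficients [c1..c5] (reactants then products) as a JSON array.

Coefficients: [3, 1, 5, 6, 5]

T: 3·3+1·1 = 10 | 5·0+6·0+5·2 = 10
B: 3·3+1·1 = 10 | 5·1+6·0+5·1 = 10
L: 3·7+1·0 = 21 | 5·0+6·1+5·3 = 21
Z: 3·0+1·6 = 6 | 5·0+6·1+5·0 = 6
gcd(3,1,5,6,5) = 1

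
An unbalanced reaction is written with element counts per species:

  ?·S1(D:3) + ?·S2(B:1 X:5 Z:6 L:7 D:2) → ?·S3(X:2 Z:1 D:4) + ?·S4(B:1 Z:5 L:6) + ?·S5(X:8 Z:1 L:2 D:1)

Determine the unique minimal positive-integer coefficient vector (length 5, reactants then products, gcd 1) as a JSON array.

Coefficients: [1, 6, 3, 6, 3]

B: 1·0+6·1 = 6 | 3·0+6·1+3·0 = 6
X: 1·0+6·5 = 30 | 3·2+6·0+3·8 = 30
Z: 1·0+6·6 = 36 | 3·1+6·5+3·1 = 36
L: 1·0+6·7 = 42 | 3·0+6·6+3·2 = 42
D: 1·3+6·2 = 15 | 3·4+6·0+3·1 = 15
gcd(1,6,3,6,3) = 1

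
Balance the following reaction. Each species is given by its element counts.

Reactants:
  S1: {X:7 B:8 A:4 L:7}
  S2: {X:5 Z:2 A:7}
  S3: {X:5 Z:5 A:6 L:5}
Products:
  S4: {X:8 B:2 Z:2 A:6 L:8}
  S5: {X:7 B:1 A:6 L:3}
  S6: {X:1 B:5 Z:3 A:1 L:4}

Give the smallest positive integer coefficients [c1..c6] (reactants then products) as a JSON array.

Coefficients: [4, 1, 3, 1, 5, 5]

X: 4·7+1·5+3·5 = 48 | 1·8+5·7+5·1 = 48
B: 4·8+1·0+3·0 = 32 | 1·2+5·1+5·5 = 32
Z: 4·0+1·2+3·5 = 17 | 1·2+5·0+5·3 = 17
A: 4·4+1·7+3·6 = 41 | 1·6+5·6+5·1 = 41
L: 4·7+1·0+3·5 = 43 | 1·8+5·3+5·4 = 43
gcd(4,1,3,1,5,5) = 1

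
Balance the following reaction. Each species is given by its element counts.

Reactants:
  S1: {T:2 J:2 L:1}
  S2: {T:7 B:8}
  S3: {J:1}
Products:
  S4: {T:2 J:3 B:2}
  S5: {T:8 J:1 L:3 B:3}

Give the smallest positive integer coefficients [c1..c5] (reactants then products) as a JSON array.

Coefficients: [6, 2, 5, 5, 2]

T: 6·2+2·7+5·0 = 26 | 5·2+2·8 = 26
J: 6·2+2·0+5·1 = 17 | 5·3+2·1 = 17
L: 6·1+2·0+5·0 = 6 | 5·0+2·3 = 6
B: 6·0+2·8+5·0 = 16 | 5·2+2·3 = 16
gcd(6,2,5,5,2) = 1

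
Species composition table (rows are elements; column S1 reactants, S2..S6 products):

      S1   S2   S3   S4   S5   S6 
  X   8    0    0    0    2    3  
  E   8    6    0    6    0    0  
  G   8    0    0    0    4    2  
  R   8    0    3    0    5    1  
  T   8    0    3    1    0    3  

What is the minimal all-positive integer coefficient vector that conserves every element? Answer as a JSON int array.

X: 3·8 = 24 | 1·0+1·0+3·0+3·2+6·3 = 24
E: 3·8 = 24 | 1·6+1·0+3·6+3·0+6·0 = 24
G: 3·8 = 24 | 1·0+1·0+3·0+3·4+6·2 = 24
R: 3·8 = 24 | 1·0+1·3+3·0+3·5+6·1 = 24
T: 3·8 = 24 | 1·0+1·3+3·1+3·0+6·3 = 24
gcd(3,1,1,3,3,6) = 1

Coefficients: [3, 1, 1, 3, 3, 6]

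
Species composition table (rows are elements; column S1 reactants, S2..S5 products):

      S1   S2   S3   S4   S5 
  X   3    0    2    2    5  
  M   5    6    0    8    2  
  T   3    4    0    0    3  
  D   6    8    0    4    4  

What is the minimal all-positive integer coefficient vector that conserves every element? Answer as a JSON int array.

Coefficients: [6, 3, 3, 1, 2]

X: 6·3 = 18 | 3·0+3·2+1·2+2·5 = 18
M: 6·5 = 30 | 3·6+3·0+1·8+2·2 = 30
T: 6·3 = 18 | 3·4+3·0+1·0+2·3 = 18
D: 6·6 = 36 | 3·8+3·0+1·4+2·4 = 36
gcd(6,3,3,1,2) = 1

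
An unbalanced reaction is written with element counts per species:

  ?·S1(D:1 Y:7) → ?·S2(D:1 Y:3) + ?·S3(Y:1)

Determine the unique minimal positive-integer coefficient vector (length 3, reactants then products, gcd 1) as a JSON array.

Coefficients: [1, 1, 4]

D: 1·1 = 1 | 1·1+4·0 = 1
Y: 1·7 = 7 | 1·3+4·1 = 7
gcd(1,1,4) = 1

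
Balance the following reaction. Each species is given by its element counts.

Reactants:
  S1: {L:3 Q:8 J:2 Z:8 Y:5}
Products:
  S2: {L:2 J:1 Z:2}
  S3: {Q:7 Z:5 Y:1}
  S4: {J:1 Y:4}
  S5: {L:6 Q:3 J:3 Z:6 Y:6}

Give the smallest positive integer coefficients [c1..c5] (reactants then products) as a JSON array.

Coefficients: [6, 3, 6, 3, 2]

L: 6·3 = 18 | 3·2+6·0+3·0+2·6 = 18
Q: 6·8 = 48 | 3·0+6·7+3·0+2·3 = 48
J: 6·2 = 12 | 3·1+6·0+3·1+2·3 = 12
Z: 6·8 = 48 | 3·2+6·5+3·0+2·6 = 48
Y: 6·5 = 30 | 3·0+6·1+3·4+2·6 = 30
gcd(6,3,6,3,2) = 1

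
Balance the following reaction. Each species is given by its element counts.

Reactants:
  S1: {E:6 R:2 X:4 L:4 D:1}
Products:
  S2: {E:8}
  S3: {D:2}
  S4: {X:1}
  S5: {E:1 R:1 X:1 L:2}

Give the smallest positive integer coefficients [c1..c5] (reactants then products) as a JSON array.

E: 2·6 = 12 | 1·8+1·0+4·0+4·1 = 12
R: 2·2 = 4 | 1·0+1·0+4·0+4·1 = 4
X: 2·4 = 8 | 1·0+1·0+4·1+4·1 = 8
L: 2·4 = 8 | 1·0+1·0+4·0+4·2 = 8
D: 2·1 = 2 | 1·0+1·2+4·0+4·0 = 2
gcd(2,1,1,4,4) = 1

Coefficients: [2, 1, 1, 4, 4]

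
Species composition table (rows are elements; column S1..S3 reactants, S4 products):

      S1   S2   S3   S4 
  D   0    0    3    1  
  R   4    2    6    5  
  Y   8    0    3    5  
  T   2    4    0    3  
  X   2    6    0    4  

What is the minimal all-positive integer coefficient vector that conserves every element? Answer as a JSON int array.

D: 3·0+3·0+2·3 = 6 | 6·1 = 6
R: 3·4+3·2+2·6 = 30 | 6·5 = 30
Y: 3·8+3·0+2·3 = 30 | 6·5 = 30
T: 3·2+3·4+2·0 = 18 | 6·3 = 18
X: 3·2+3·6+2·0 = 24 | 6·4 = 24
gcd(3,3,2,6) = 1

Coefficients: [3, 3, 2, 6]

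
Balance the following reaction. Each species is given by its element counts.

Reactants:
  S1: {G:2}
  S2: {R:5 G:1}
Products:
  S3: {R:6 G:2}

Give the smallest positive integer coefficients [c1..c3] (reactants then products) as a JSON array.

Coefficients: [2, 6, 5]

R: 2·0+6·5 = 30 | 5·6 = 30
G: 2·2+6·1 = 10 | 5·2 = 10
gcd(2,6,5) = 1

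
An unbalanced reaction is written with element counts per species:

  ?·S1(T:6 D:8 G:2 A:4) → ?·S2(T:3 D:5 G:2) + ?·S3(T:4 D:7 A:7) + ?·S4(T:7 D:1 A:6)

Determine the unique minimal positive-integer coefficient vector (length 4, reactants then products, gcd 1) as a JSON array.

Coefficients: [5, 5, 2, 1]

T: 5·6 = 30 | 5·3+2·4+1·7 = 30
D: 5·8 = 40 | 5·5+2·7+1·1 = 40
G: 5·2 = 10 | 5·2+2·0+1·0 = 10
A: 5·4 = 20 | 5·0+2·7+1·6 = 20
gcd(5,5,2,1) = 1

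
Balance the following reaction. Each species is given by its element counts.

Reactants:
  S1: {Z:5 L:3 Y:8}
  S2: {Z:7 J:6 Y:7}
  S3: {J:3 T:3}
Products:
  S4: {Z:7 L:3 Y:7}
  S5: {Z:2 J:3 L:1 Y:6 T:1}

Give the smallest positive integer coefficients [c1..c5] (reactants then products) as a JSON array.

Z: 4·5+1·7+1·0 = 27 | 3·7+3·2 = 27
J: 4·0+1·6+1·3 = 9 | 3·0+3·3 = 9
L: 4·3+1·0+1·0 = 12 | 3·3+3·1 = 12
Y: 4·8+1·7+1·0 = 39 | 3·7+3·6 = 39
T: 4·0+1·0+1·3 = 3 | 3·0+3·1 = 3
gcd(4,1,1,3,3) = 1

Coefficients: [4, 1, 1, 3, 3]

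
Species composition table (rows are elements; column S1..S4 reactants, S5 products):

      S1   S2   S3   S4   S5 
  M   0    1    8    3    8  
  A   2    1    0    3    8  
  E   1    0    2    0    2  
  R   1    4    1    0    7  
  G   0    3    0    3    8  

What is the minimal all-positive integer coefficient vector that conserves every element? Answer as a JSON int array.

Coefficients: [4, 4, 1, 4, 3]

M: 4·0+4·1+1·8+4·3 = 24 | 3·8 = 24
A: 4·2+4·1+1·0+4·3 = 24 | 3·8 = 24
E: 4·1+4·0+1·2+4·0 = 6 | 3·2 = 6
R: 4·1+4·4+1·1+4·0 = 21 | 3·7 = 21
G: 4·0+4·3+1·0+4·3 = 24 | 3·8 = 24
gcd(4,4,1,4,3) = 1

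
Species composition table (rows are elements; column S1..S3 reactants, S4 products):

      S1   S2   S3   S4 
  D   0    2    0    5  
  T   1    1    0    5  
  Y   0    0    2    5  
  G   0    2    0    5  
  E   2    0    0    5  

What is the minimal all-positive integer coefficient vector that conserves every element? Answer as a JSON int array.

Coefficients: [5, 5, 5, 2]

D: 5·0+5·2+5·0 = 10 | 2·5 = 10
T: 5·1+5·1+5·0 = 10 | 2·5 = 10
Y: 5·0+5·0+5·2 = 10 | 2·5 = 10
G: 5·0+5·2+5·0 = 10 | 2·5 = 10
E: 5·2+5·0+5·0 = 10 | 2·5 = 10
gcd(5,5,5,2) = 1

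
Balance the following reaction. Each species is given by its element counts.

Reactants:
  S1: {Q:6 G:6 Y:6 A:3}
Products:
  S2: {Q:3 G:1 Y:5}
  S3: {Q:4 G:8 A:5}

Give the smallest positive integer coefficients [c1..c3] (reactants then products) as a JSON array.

Coefficients: [5, 6, 3]

Q: 5·6 = 30 | 6·3+3·4 = 30
G: 5·6 = 30 | 6·1+3·8 = 30
Y: 5·6 = 30 | 6·5+3·0 = 30
A: 5·3 = 15 | 6·0+3·5 = 15
gcd(5,6,3) = 1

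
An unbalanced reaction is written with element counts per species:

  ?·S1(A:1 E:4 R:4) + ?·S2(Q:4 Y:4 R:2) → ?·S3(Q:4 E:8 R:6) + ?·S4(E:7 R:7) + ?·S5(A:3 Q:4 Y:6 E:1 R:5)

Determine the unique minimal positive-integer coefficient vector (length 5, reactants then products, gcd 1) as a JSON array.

A: 6·1+3·0 = 6 | 1·0+2·0+2·3 = 6
Q: 6·0+3·4 = 12 | 1·4+2·0+2·4 = 12
Y: 6·0+3·4 = 12 | 1·0+2·0+2·6 = 12
E: 6·4+3·0 = 24 | 1·8+2·7+2·1 = 24
R: 6·4+3·2 = 30 | 1·6+2·7+2·5 = 30
gcd(6,3,1,2,2) = 1

Coefficients: [6, 3, 1, 2, 2]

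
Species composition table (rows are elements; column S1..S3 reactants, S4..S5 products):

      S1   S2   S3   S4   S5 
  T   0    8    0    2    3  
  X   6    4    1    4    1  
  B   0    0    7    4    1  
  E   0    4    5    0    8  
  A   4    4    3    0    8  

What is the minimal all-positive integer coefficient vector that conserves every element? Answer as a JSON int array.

Coefficients: [2, 3, 4, 6, 4]

T: 2·0+3·8+4·0 = 24 | 6·2+4·3 = 24
X: 2·6+3·4+4·1 = 28 | 6·4+4·1 = 28
B: 2·0+3·0+4·7 = 28 | 6·4+4·1 = 28
E: 2·0+3·4+4·5 = 32 | 6·0+4·8 = 32
A: 2·4+3·4+4·3 = 32 | 6·0+4·8 = 32
gcd(2,3,4,6,4) = 1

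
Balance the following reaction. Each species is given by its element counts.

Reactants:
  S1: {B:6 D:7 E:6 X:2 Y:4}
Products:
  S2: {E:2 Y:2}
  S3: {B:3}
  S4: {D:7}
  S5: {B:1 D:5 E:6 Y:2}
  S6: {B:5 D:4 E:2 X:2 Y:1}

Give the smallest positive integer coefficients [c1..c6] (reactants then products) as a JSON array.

Coefficients: [4, 5, 1, 1, 1, 4]

B: 4·6 = 24 | 5·0+1·3+1·0+1·1+4·5 = 24
D: 4·7 = 28 | 5·0+1·0+1·7+1·5+4·4 = 28
E: 4·6 = 24 | 5·2+1·0+1·0+1·6+4·2 = 24
X: 4·2 = 8 | 5·0+1·0+1·0+1·0+4·2 = 8
Y: 4·4 = 16 | 5·2+1·0+1·0+1·2+4·1 = 16
gcd(4,5,1,1,1,4) = 1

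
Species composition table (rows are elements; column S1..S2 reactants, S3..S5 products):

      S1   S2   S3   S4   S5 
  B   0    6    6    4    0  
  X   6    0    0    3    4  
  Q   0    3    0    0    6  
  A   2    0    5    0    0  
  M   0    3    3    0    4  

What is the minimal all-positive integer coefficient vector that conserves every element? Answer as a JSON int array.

B: 5·0+6·6 = 36 | 2·6+6·4+3·0 = 36
X: 5·6+6·0 = 30 | 2·0+6·3+3·4 = 30
Q: 5·0+6·3 = 18 | 2·0+6·0+3·6 = 18
A: 5·2+6·0 = 10 | 2·5+6·0+3·0 = 10
M: 5·0+6·3 = 18 | 2·3+6·0+3·4 = 18
gcd(5,6,2,6,3) = 1

Coefficients: [5, 6, 2, 6, 3]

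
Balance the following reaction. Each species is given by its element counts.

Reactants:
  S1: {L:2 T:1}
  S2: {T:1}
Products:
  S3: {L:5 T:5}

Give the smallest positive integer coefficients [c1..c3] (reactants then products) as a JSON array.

L: 5·2+5·0 = 10 | 2·5 = 10
T: 5·1+5·1 = 10 | 2·5 = 10
gcd(5,5,2) = 1

Coefficients: [5, 5, 2]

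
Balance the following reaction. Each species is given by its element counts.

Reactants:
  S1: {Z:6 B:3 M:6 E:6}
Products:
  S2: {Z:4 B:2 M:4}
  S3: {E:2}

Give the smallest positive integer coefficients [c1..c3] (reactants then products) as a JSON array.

Z: 2·6 = 12 | 3·4+6·0 = 12
B: 2·3 = 6 | 3·2+6·0 = 6
M: 2·6 = 12 | 3·4+6·0 = 12
E: 2·6 = 12 | 3·0+6·2 = 12
gcd(2,3,6) = 1

Coefficients: [2, 3, 6]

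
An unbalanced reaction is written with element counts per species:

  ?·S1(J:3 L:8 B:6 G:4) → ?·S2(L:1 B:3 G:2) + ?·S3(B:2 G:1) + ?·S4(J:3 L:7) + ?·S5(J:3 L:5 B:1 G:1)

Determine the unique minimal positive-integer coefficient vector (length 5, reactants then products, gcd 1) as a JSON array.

J: 3·3 = 9 | 5·0+1·0+2·3+1·3 = 9
L: 3·8 = 24 | 5·1+1·0+2·7+1·5 = 24
B: 3·6 = 18 | 5·3+1·2+2·0+1·1 = 18
G: 3·4 = 12 | 5·2+1·1+2·0+1·1 = 12
gcd(3,5,1,2,1) = 1

Coefficients: [3, 5, 1, 2, 1]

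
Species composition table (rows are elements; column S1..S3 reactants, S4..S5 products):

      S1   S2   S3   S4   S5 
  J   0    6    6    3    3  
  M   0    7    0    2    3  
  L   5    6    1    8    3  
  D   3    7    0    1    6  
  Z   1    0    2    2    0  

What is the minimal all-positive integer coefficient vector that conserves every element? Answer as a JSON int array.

Coefficients: [4, 3, 1, 3, 5]

J: 4·0+3·6+1·6 = 24 | 3·3+5·3 = 24
M: 4·0+3·7+1·0 = 21 | 3·2+5·3 = 21
L: 4·5+3·6+1·1 = 39 | 3·8+5·3 = 39
D: 4·3+3·7+1·0 = 33 | 3·1+5·6 = 33
Z: 4·1+3·0+1·2 = 6 | 3·2+5·0 = 6
gcd(4,3,1,3,5) = 1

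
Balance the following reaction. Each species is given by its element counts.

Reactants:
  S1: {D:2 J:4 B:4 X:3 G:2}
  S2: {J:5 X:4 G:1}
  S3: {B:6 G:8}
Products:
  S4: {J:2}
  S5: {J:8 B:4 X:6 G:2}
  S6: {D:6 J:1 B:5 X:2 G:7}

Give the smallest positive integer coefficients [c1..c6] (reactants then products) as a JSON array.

D: 6·2+4·0+1·0 = 12 | 1·0+5·0+2·6 = 12
J: 6·4+4·5+1·0 = 44 | 1·2+5·8+2·1 = 44
B: 6·4+4·0+1·6 = 30 | 1·0+5·4+2·5 = 30
X: 6·3+4·4+1·0 = 34 | 1·0+5·6+2·2 = 34
G: 6·2+4·1+1·8 = 24 | 1·0+5·2+2·7 = 24
gcd(6,4,1,1,5,2) = 1

Coefficients: [6, 4, 1, 1, 5, 2]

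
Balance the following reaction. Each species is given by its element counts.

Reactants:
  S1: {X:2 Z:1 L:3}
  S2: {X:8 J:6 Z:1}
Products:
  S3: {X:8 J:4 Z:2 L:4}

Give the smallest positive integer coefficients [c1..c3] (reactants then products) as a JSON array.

X: 4·2+2·8 = 24 | 3·8 = 24
J: 4·0+2·6 = 12 | 3·4 = 12
Z: 4·1+2·1 = 6 | 3·2 = 6
L: 4·3+2·0 = 12 | 3·4 = 12
gcd(4,2,3) = 1

Coefficients: [4, 2, 3]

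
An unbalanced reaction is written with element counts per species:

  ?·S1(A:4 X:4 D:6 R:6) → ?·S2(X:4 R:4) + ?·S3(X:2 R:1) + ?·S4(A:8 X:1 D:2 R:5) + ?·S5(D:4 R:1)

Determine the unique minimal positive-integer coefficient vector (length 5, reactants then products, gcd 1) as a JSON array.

Coefficients: [4, 1, 5, 2, 5]

A: 4·4 = 16 | 1·0+5·0+2·8+5·0 = 16
X: 4·4 = 16 | 1·4+5·2+2·1+5·0 = 16
D: 4·6 = 24 | 1·0+5·0+2·2+5·4 = 24
R: 4·6 = 24 | 1·4+5·1+2·5+5·1 = 24
gcd(4,1,5,2,5) = 1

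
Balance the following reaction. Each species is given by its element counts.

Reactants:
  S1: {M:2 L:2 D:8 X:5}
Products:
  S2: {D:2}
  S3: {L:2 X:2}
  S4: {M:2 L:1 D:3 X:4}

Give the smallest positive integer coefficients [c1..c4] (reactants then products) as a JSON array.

Coefficients: [2, 5, 1, 2]

M: 2·2 = 4 | 5·0+1·0+2·2 = 4
L: 2·2 = 4 | 5·0+1·2+2·1 = 4
D: 2·8 = 16 | 5·2+1·0+2·3 = 16
X: 2·5 = 10 | 5·0+1·2+2·4 = 10
gcd(2,5,1,2) = 1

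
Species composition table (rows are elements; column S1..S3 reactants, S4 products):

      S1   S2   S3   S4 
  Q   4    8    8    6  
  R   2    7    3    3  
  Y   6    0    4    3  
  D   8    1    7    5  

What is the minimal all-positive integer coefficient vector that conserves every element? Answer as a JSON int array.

Q: 1·4+1·8+3·8 = 36 | 6·6 = 36
R: 1·2+1·7+3·3 = 18 | 6·3 = 18
Y: 1·6+1·0+3·4 = 18 | 6·3 = 18
D: 1·8+1·1+3·7 = 30 | 6·5 = 30
gcd(1,1,3,6) = 1

Coefficients: [1, 1, 3, 6]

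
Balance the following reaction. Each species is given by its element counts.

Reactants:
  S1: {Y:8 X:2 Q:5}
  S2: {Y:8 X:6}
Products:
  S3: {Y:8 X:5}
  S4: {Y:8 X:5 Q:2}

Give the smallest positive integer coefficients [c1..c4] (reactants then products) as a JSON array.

Coefficients: [2, 6, 3, 5]

Y: 2·8+6·8 = 64 | 3·8+5·8 = 64
X: 2·2+6·6 = 40 | 3·5+5·5 = 40
Q: 2·5+6·0 = 10 | 3·0+5·2 = 10
gcd(2,6,3,5) = 1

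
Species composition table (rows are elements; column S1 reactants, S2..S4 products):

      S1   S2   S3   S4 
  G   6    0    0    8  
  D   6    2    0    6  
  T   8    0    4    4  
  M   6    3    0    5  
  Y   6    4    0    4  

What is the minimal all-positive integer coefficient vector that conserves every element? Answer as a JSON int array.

G: 4·6 = 24 | 3·0+5·0+3·8 = 24
D: 4·6 = 24 | 3·2+5·0+3·6 = 24
T: 4·8 = 32 | 3·0+5·4+3·4 = 32
M: 4·6 = 24 | 3·3+5·0+3·5 = 24
Y: 4·6 = 24 | 3·4+5·0+3·4 = 24
gcd(4,3,5,3) = 1

Coefficients: [4, 3, 5, 3]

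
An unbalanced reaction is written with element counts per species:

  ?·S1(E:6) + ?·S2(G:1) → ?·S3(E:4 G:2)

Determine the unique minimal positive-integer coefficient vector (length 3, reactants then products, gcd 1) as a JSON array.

E: 2·6+6·0 = 12 | 3·4 = 12
G: 2·0+6·1 = 6 | 3·2 = 6
gcd(2,6,3) = 1

Coefficients: [2, 6, 3]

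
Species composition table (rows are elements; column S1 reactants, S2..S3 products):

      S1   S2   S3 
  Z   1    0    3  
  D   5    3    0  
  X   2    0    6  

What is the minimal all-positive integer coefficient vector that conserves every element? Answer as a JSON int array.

Coefficients: [3, 5, 1]

Z: 3·1 = 3 | 5·0+1·3 = 3
D: 3·5 = 15 | 5·3+1·0 = 15
X: 3·2 = 6 | 5·0+1·6 = 6
gcd(3,5,1) = 1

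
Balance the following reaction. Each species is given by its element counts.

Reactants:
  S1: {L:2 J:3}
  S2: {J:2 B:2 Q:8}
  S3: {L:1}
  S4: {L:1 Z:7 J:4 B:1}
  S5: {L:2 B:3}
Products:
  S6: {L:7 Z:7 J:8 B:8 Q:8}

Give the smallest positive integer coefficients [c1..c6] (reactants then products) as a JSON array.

Coefficients: [2, 3, 4, 3, 5, 3]

L: 2·2+3·0+4·1+3·1+5·2 = 21 | 3·7 = 21
Z: 2·0+3·0+4·0+3·7+5·0 = 21 | 3·7 = 21
J: 2·3+3·2+4·0+3·4+5·0 = 24 | 3·8 = 24
B: 2·0+3·2+4·0+3·1+5·3 = 24 | 3·8 = 24
Q: 2·0+3·8+4·0+3·0+5·0 = 24 | 3·8 = 24
gcd(2,3,4,3,5,3) = 1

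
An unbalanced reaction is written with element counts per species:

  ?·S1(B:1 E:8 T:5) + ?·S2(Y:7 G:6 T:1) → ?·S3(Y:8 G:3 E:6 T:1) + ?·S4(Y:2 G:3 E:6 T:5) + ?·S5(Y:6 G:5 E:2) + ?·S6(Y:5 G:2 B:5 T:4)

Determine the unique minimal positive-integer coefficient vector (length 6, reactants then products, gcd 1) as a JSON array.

Coefficients: [5, 5, 1, 5, 2, 1]

Y: 5·0+5·7 = 35 | 1·8+5·2+2·6+1·5 = 35
G: 5·0+5·6 = 30 | 1·3+5·3+2·5+1·2 = 30
B: 5·1+5·0 = 5 | 1·0+5·0+2·0+1·5 = 5
E: 5·8+5·0 = 40 | 1·6+5·6+2·2+1·0 = 40
T: 5·5+5·1 = 30 | 1·1+5·5+2·0+1·4 = 30
gcd(5,5,1,5,2,1) = 1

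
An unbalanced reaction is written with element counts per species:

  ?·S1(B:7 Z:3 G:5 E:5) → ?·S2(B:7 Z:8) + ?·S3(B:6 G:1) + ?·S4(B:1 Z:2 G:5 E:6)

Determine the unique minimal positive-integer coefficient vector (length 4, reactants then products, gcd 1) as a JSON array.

Coefficients: [6, 1, 5, 5]

B: 6·7 = 42 | 1·7+5·6+5·1 = 42
Z: 6·3 = 18 | 1·8+5·0+5·2 = 18
G: 6·5 = 30 | 1·0+5·1+5·5 = 30
E: 6·5 = 30 | 1·0+5·0+5·6 = 30
gcd(6,1,5,5) = 1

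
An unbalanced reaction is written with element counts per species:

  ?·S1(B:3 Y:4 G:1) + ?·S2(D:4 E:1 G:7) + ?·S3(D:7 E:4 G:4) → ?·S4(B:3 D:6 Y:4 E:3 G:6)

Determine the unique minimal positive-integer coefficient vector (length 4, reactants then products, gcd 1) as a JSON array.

Coefficients: [3, 1, 2, 3]

B: 3·3+1·0+2·0 = 9 | 3·3 = 9
D: 3·0+1·4+2·7 = 18 | 3·6 = 18
Y: 3·4+1·0+2·0 = 12 | 3·4 = 12
E: 3·0+1·1+2·4 = 9 | 3·3 = 9
G: 3·1+1·7+2·4 = 18 | 3·6 = 18
gcd(3,1,2,3) = 1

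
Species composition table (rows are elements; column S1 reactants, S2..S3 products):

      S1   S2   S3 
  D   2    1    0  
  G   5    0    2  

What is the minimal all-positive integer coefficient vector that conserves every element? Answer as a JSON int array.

Coefficients: [2, 4, 5]

D: 2·2 = 4 | 4·1+5·0 = 4
G: 2·5 = 10 | 4·0+5·2 = 10
gcd(2,4,5) = 1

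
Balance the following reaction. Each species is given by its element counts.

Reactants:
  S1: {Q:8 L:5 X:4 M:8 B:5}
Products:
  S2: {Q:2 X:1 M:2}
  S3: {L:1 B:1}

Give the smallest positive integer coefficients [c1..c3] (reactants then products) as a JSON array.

Q: 1·8 = 8 | 4·2+5·0 = 8
L: 1·5 = 5 | 4·0+5·1 = 5
X: 1·4 = 4 | 4·1+5·0 = 4
M: 1·8 = 8 | 4·2+5·0 = 8
B: 1·5 = 5 | 4·0+5·1 = 5
gcd(1,4,5) = 1

Coefficients: [1, 4, 5]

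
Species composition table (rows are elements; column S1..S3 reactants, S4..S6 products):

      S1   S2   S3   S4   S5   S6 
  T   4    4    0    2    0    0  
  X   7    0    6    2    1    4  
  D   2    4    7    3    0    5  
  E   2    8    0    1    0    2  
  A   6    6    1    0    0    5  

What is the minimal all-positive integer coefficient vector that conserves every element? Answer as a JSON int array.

Coefficients: [1, 1, 3, 4, 5, 3]

T: 1·4+1·4+3·0 = 8 | 4·2+5·0+3·0 = 8
X: 1·7+1·0+3·6 = 25 | 4·2+5·1+3·4 = 25
D: 1·2+1·4+3·7 = 27 | 4·3+5·0+3·5 = 27
E: 1·2+1·8+3·0 = 10 | 4·1+5·0+3·2 = 10
A: 1·6+1·6+3·1 = 15 | 4·0+5·0+3·5 = 15
gcd(1,1,3,4,5,3) = 1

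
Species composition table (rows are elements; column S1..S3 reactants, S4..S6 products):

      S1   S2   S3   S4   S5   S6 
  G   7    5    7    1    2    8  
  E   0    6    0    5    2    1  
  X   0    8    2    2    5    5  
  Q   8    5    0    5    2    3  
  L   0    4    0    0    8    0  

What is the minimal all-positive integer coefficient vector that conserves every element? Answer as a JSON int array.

G: 2·7+6·5+1·7 = 51 | 5·1+3·2+5·8 = 51
E: 2·0+6·6+1·0 = 36 | 5·5+3·2+5·1 = 36
X: 2·0+6·8+1·2 = 50 | 5·2+3·5+5·5 = 50
Q: 2·8+6·5+1·0 = 46 | 5·5+3·2+5·3 = 46
L: 2·0+6·4+1·0 = 24 | 5·0+3·8+5·0 = 24
gcd(2,6,1,5,3,5) = 1

Coefficients: [2, 6, 1, 5, 3, 5]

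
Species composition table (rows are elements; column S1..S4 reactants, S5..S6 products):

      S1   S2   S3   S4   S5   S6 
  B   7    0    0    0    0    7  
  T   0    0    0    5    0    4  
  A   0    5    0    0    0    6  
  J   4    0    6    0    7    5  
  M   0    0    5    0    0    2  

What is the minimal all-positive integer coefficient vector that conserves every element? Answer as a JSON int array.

Coefficients: [5, 6, 2, 4, 1, 5]

B: 5·7+6·0+2·0+4·0 = 35 | 1·0+5·7 = 35
T: 5·0+6·0+2·0+4·5 = 20 | 1·0+5·4 = 20
A: 5·0+6·5+2·0+4·0 = 30 | 1·0+5·6 = 30
J: 5·4+6·0+2·6+4·0 = 32 | 1·7+5·5 = 32
M: 5·0+6·0+2·5+4·0 = 10 | 1·0+5·2 = 10
gcd(5,6,2,4,1,5) = 1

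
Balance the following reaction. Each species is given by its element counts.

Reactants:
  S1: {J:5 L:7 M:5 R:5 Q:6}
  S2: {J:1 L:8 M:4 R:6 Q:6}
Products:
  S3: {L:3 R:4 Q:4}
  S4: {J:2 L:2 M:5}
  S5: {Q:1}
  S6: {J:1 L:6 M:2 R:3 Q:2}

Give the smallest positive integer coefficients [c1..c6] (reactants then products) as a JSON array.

J: 1·5+4·1 = 9 | 5·0+3·2+4·0+3·1 = 9
L: 1·7+4·8 = 39 | 5·3+3·2+4·0+3·6 = 39
M: 1·5+4·4 = 21 | 5·0+3·5+4·0+3·2 = 21
R: 1·5+4·6 = 29 | 5·4+3·0+4·0+3·3 = 29
Q: 1·6+4·6 = 30 | 5·4+3·0+4·1+3·2 = 30
gcd(1,4,5,3,4,3) = 1

Coefficients: [1, 4, 5, 3, 4, 3]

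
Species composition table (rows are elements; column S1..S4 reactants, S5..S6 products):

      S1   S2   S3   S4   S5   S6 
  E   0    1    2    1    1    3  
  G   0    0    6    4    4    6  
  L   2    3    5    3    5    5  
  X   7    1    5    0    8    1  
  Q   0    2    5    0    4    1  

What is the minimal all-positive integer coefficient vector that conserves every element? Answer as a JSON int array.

Coefficients: [3, 1, 4, 2, 5, 2]

E: 3·0+1·1+4·2+2·1 = 11 | 5·1+2·3 = 11
G: 3·0+1·0+4·6+2·4 = 32 | 5·4+2·6 = 32
L: 3·2+1·3+4·5+2·3 = 35 | 5·5+2·5 = 35
X: 3·7+1·1+4·5+2·0 = 42 | 5·8+2·1 = 42
Q: 3·0+1·2+4·5+2·0 = 22 | 5·4+2·1 = 22
gcd(3,1,4,2,5,2) = 1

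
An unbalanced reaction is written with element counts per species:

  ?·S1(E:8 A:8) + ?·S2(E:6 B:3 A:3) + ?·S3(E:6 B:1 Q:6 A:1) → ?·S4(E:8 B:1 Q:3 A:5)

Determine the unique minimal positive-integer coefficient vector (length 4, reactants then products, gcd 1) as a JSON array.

E: 3·8+1·6+3·6 = 48 | 6·8 = 48
B: 3·0+1·3+3·1 = 6 | 6·1 = 6
Q: 3·0+1·0+3·6 = 18 | 6·3 = 18
A: 3·8+1·3+3·1 = 30 | 6·5 = 30
gcd(3,1,3,6) = 1

Coefficients: [3, 1, 3, 6]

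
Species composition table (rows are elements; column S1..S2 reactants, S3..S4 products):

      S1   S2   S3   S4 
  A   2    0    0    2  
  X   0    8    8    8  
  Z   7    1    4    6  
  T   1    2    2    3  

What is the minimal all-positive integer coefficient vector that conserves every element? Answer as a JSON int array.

A: 3·2+5·0 = 6 | 2·0+3·2 = 6
X: 3·0+5·8 = 40 | 2·8+3·8 = 40
Z: 3·7+5·1 = 26 | 2·4+3·6 = 26
T: 3·1+5·2 = 13 | 2·2+3·3 = 13
gcd(3,5,2,3) = 1

Coefficients: [3, 5, 2, 3]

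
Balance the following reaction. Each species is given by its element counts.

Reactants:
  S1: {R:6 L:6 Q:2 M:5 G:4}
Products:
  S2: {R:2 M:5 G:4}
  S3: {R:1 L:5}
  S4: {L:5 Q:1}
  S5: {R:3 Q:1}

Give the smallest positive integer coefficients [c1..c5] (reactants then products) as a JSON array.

Coefficients: [5, 5, 2, 4, 6]

R: 5·6 = 30 | 5·2+2·1+4·0+6·3 = 30
L: 5·6 = 30 | 5·0+2·5+4·5+6·0 = 30
Q: 5·2 = 10 | 5·0+2·0+4·1+6·1 = 10
M: 5·5 = 25 | 5·5+2·0+4·0+6·0 = 25
G: 5·4 = 20 | 5·4+2·0+4·0+6·0 = 20
gcd(5,5,2,4,6) = 1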